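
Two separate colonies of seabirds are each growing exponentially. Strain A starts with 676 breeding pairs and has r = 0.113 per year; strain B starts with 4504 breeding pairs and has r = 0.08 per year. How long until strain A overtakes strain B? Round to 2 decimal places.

Set 676·e^(0.113t) = 4504·e^(0.08t).
e^((0.113 − 0.08)t) = 4504/676 → e^(0.033·t) = 6.6627.
0.033·t = ln(6.6627) = 1.8965, so t = 1.8965/0.033 = 57.471.

57.47 years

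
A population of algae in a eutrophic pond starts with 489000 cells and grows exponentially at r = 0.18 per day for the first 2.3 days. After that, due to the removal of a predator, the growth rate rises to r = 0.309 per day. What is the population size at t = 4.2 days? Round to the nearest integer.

1330703 cells

Phase 1: N(2.3) = 489000·e^(0.18×2.3) = 489000·e^0.414 = 739787.
Phase 2 runs for 4.2 − 2.3 = 1.9 days at r = 0.309.
N(4.2) = 739787·e^(0.309×1.9) = 739787·e^0.5871 = 1.330703×10^6.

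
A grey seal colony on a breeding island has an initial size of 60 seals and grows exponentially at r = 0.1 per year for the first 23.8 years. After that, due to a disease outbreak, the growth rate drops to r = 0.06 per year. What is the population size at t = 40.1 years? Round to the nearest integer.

Phase 1: N(23.8) = 60·e^(0.1×23.8) = 60·e^2.38 = 648.294.
Phase 2 runs for 40.1 − 23.8 = 16.3 years at r = 0.06.
N(40.1) = 648.294·e^(0.06×16.3) = 648.294·e^0.978 = 1723.9.

1724 seals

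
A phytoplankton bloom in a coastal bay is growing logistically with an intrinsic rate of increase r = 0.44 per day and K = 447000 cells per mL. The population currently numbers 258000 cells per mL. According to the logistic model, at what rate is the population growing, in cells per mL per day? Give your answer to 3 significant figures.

dN/dt = rN(1 − N/K) = 0.44 × 258000 × (1 − 258000/447000).
1 − 258000/447000 = 0.42282; dN/dt = 0.44 × 258000 × 0.42282 = 47998.

48000 cells per mL per day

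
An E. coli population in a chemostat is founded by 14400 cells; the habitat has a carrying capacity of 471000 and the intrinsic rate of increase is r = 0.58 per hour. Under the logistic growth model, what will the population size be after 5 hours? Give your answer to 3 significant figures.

172000 cells

A = (K − N₀)/N₀ = (471000 − 14400)/14400 = 31.708.
N(t) = K/(1 + A·e^(−rt)) = 471000/(1 + 31.708×e^(−0.58×5)).
e^(−2.9) = 0.055023; denominator = 1 + 31.708×0.055023 = 2.7447.
N = 471000/2.7447 = 171604.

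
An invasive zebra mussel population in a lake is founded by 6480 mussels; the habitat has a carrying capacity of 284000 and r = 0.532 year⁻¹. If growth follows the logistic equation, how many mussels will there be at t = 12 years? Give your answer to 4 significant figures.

264800 mussels

A = (K − N₀)/N₀ = (284000 − 6480)/6480 = 42.827.
N(t) = K/(1 + A·e^(−rt)) = 284000/(1 + 42.827×e^(−0.532×12)).
e^(−6.384) = 0.0016884; denominator = 1 + 42.827×0.0016884 = 1.0723.
N = 284000/1.0723 = 264849.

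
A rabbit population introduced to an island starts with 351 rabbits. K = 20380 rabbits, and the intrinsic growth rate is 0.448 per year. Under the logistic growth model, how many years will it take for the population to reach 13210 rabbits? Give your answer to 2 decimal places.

10.39 years

A = (K − N₀)/N₀ = (20380 − 351)/351 = 57.063.
Solve 20380/(1 + 57.063·e^(−0.448t)) = 13210: 1 + 57.063·e^(−0.448t) = 1.5428, so e^(−0.448t) = 0.00951183.
−0.448·t = ln(0.00951183) = -4.6552, so t = 4.6552/0.448 = 10.391.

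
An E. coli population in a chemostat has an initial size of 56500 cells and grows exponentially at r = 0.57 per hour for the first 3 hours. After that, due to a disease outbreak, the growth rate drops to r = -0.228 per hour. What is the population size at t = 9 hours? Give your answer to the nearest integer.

Phase 1: N(3) = 56500·e^(0.57×3) = 56500·e^1.71 = 312386.
Phase 2 runs for 9 − 3 = 6 hours at r = -0.228.
N(9) = 312386·e^(-0.228×6) = 312386·e^-1.368 = 79538.5.

79538 cells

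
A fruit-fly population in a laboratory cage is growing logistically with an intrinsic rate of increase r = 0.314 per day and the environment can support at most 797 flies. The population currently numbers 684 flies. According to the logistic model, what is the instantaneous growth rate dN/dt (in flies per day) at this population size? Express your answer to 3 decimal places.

30.451 flies per day

dN/dt = rN(1 − N/K) = 0.314 × 684 × (1 − 684/797).
1 − 684/797 = 0.14178; dN/dt = 0.314 × 684 × 0.14178 = 30.451.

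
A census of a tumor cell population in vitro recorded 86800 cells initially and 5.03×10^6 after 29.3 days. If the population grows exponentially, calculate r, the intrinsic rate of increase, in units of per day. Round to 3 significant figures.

0.139 per day

From N(t) = N₀·e^(rt): e^(r·29.3) = 5.03×10^6/86800 = 57.949.
r·29.3 = ln(57.949) = 4.0596, so r = 4.0596/29.3 = 0.13855.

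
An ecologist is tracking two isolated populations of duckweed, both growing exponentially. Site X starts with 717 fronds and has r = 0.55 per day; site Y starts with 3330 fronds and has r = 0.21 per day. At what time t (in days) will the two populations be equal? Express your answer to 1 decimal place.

Set 717·e^(0.55t) = 3330·e^(0.21t).
e^((0.55 − 0.21)t) = 3330/717 → e^(0.34·t) = 4.6444.
0.34·t = ln(4.6444) = 1.5357, so t = 1.5357/0.34 = 4.5166.

4.5 days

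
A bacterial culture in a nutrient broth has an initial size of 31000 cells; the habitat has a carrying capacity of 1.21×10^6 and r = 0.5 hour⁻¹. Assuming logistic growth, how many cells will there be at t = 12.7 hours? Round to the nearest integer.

1134624 cells

A = (K − N₀)/N₀ = (1.21×10^6 − 31000)/31000 = 38.032.
N(t) = K/(1 + A·e^(−rt)) = 1.21×10^6/(1 + 38.032×e^(−0.5×12.7)).
e^(−6.35) = 0.0017467; denominator = 1 + 38.032×0.0017467 = 1.0664.
N = 1.21×10^6/1.0664 = 1.134624×10^6.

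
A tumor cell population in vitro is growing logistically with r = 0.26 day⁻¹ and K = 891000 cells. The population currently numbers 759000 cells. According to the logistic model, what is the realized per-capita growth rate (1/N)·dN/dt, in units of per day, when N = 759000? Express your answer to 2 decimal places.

(1/N)·dN/dt = r(1 − N/K) = 0.26 × (1 − 759000/891000).
= 0.26 × 0.14815 = 0.038519.

0.04 per day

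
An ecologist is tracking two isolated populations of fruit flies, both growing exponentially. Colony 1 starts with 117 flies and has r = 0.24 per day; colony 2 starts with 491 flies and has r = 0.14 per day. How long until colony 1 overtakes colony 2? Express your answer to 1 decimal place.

14.3 days

Set 117·e^(0.24t) = 491·e^(0.14t).
e^((0.24 − 0.14)t) = 491/117 → e^(0.1·t) = 4.1966.
0.1·t = ln(4.1966) = 1.4343, so t = 1.4343/0.1 = 14.343.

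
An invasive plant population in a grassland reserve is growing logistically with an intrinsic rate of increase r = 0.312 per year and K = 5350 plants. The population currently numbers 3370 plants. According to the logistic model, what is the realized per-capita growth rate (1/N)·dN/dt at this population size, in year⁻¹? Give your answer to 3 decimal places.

(1/N)·dN/dt = r(1 − N/K) = 0.312 × (1 − 3370/5350).
= 0.312 × 0.37009 = 0.11547.

0.115 per year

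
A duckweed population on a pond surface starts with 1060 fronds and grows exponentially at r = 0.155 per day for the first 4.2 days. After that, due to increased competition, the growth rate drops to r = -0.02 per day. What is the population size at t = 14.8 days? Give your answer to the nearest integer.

Phase 1: N(4.2) = 1060·e^(0.155×4.2) = 1060·e^0.651 = 2032.5.
Phase 2 runs for 14.8 − 4.2 = 10.6 days at r = -0.02.
N(14.8) = 2032.5·e^(-0.02×10.6) = 2032.5·e^-0.212 = 1644.22.

1644 fronds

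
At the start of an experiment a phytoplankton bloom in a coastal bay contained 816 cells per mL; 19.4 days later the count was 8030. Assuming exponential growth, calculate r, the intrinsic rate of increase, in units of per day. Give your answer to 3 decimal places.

From N(t) = N₀·e^(rt): e^(r·19.4) = 8030/816 = 9.8407.
r·19.4 = ln(9.8407) = 2.2865, so r = 2.2865/19.4 = 0.11786.

0.118 per day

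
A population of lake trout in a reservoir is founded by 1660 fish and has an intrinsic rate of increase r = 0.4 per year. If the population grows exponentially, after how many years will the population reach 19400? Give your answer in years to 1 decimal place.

6.1 years

Set N₀·e^(rt) = 19400: e^(0.4·t) = 19400/1660 = 11.687.
0.4·t = ln(11.687) = 2.4585, so t = 2.4585/0.4 = 6.1461.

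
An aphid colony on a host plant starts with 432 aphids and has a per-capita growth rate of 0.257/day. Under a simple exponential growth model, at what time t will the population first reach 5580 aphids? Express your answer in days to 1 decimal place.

Set N₀·e^(rt) = 5580: e^(0.257·t) = 5580/432 = 12.917.
0.257·t = ln(12.917) = 2.5585, so t = 2.5585/0.257 = 9.9553.

10.0 days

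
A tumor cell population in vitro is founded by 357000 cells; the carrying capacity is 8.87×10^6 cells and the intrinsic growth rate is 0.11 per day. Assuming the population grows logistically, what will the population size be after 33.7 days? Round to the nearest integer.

A = (K − N₀)/N₀ = (8.87×10^6 − 357000)/357000 = 23.846.
N(t) = K/(1 + A·e^(−rt)) = 8.87×10^6/(1 + 23.846×e^(−0.11×33.7)).
e^(−3.707) = 0.024551; denominator = 1 + 23.846×0.024551 = 1.5854.
N = 8.87×10^6/1.5854 = 5.59465×10^6.

5594650 cells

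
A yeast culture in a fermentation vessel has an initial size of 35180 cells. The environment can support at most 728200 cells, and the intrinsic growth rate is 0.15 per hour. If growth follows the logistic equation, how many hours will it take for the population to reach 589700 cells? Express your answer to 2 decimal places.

29.53 hours

A = (K − N₀)/N₀ = (728200 − 35180)/35180 = 19.699.
Solve 728200/(1 + 19.699·e^(−0.15t)) = 589700: 1 + 19.699·e^(−0.15t) = 1.2349, so e^(−0.15t) = 0.0119225.
−0.15·t = ln(0.0119225) = -4.4293, so t = 4.4293/0.15 = 29.529.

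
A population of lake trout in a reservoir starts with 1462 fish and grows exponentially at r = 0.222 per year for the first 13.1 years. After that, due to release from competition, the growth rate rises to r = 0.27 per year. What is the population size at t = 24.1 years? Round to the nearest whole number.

522176 fish

Phase 1: N(13.1) = 1462·e^(0.222×13.1) = 1462·e^2.908 = 26789.4.
Phase 2 runs for 24.1 − 13.1 = 11 years at r = 0.27.
N(24.1) = 26789.4·e^(0.27×11) = 26789.4·e^2.97 = 522176.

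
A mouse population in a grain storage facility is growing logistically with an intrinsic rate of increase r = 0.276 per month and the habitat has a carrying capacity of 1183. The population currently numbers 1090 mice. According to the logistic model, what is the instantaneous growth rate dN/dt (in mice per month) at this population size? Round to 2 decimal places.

dN/dt = rN(1 − N/K) = 0.276 × 1090 × (1 − 1090/1183).
1 − 1090/1183 = 0.078614; dN/dt = 0.276 × 1090 × 0.078614 = 23.65.

23.65 mice per month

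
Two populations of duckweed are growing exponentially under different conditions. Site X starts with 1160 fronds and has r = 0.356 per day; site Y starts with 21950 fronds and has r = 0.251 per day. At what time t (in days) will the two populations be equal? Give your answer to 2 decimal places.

Set 1160·e^(0.356t) = 21950·e^(0.251t).
e^((0.356 − 0.251)t) = 21950/1160 → e^(0.105·t) = 18.922.
0.105·t = ln(18.922) = 2.9403, so t = 2.9403/0.105 = 28.003.

28.00 days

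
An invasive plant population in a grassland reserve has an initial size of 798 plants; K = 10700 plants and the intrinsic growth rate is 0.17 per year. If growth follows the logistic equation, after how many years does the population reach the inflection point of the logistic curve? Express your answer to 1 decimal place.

14.8 years

Logistic growth is fastest at N = K/2 = 5350.
A = (K − N₀)/N₀ = 12.409. Set K/(1 + A·e^(−rt)) = K/2 → A·e^(−rt) = 1.
e^(−0.17t) = 1/12.409 = 0.0805898, so t = ln(12.409)/0.17 = 2.5184/0.17 = 14.814.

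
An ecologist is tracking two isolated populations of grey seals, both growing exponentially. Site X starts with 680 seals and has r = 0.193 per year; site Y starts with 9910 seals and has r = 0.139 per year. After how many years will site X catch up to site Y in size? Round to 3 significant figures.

Set 680·e^(0.193t) = 9910·e^(0.139t).
e^((0.193 − 0.139)t) = 9910/680 → e^(0.054·t) = 14.574.
0.054·t = ln(14.574) = 2.6792, so t = 2.6792/0.054 = 49.615.

49.6 years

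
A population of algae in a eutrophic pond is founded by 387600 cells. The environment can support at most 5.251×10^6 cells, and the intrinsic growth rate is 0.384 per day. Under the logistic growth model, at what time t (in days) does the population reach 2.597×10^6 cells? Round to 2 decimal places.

A = (K − N₀)/N₀ = (5.251×10^6 − 387600)/387600 = 12.547.
Solve 5.251×10^6/(1 + 12.547·e^(−0.384t)) = 2.597×10^6: 1 + 12.547·e^(−0.384t) = 2.0219, so e^(−0.384t) = 0.0814466.
−0.384·t = ln(0.0814466) = -2.5078, so t = 2.5078/0.384 = 6.5308.

6.53 days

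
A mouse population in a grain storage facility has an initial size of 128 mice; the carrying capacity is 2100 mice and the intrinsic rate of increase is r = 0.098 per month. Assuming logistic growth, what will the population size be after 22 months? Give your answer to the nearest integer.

A = (K − N₀)/N₀ = (2100 − 128)/128 = 15.406.
N(t) = K/(1 + A·e^(−rt)) = 2100/(1 + 15.406×e^(−0.098×22)).
e^(−2.156) = 0.11579; denominator = 1 + 15.406×0.11579 = 2.7838.
N = 2100/2.7838 = 754.351.

754 mice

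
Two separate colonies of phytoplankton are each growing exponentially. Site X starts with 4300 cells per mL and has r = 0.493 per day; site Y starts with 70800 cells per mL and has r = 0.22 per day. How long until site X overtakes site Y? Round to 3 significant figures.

10.3 days

Set 4300·e^(0.493t) = 70800·e^(0.22t).
e^((0.493 − 0.22)t) = 70800/4300 → e^(0.273·t) = 16.465.
0.273·t = ln(16.465) = 2.8012, so t = 2.8012/0.273 = 10.261.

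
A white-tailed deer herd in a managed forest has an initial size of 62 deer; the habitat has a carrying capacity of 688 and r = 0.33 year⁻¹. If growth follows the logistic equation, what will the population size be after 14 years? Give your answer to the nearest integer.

A = (K − N₀)/N₀ = (688 − 62)/62 = 10.097.
N(t) = K/(1 + A·e^(−rt)) = 688/(1 + 10.097×e^(−0.33×14)).
e^(−4.62) = 0.0098528; denominator = 1 + 10.097×0.0098528 = 1.0995.
N = 688/1.0995 = 625.75.

626 deer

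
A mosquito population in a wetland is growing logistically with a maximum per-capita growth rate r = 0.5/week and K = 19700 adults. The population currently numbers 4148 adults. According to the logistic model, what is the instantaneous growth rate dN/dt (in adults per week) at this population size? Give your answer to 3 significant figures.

dN/dt = rN(1 − N/K) = 0.5 × 4148 × (1 − 4148/19700).
1 − 4148/19700 = 0.78944; dN/dt = 0.5 × 4148 × 0.78944 = 1637.3.

1640 adults per week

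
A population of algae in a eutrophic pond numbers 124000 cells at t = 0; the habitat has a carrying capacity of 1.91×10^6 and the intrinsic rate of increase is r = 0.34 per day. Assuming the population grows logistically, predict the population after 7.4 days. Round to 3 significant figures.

A = (K − N₀)/N₀ = (1.91×10^6 − 124000)/124000 = 14.403.
N(t) = K/(1 + A·e^(−rt)) = 1.91×10^6/(1 + 14.403×e^(−0.34×7.4)).
e^(−2.516) = 0.080782; denominator = 1 + 14.403×0.080782 = 2.1635.
N = 1.91×10^6/2.1635 = 882819.

883000 cells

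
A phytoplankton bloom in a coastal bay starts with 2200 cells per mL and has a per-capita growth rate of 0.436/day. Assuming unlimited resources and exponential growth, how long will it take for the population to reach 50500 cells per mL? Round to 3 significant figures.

Set N₀·e^(rt) = 50500: e^(0.436·t) = 50500/2200 = 22.955.
0.436·t = ln(22.955) = 3.1335, so t = 3.1335/0.436 = 7.187.

7.19 days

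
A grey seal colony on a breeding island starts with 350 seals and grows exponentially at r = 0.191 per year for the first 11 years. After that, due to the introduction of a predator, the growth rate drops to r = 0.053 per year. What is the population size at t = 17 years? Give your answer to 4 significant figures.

Phase 1: N(11) = 350·e^(0.191×11) = 350·e^2.101 = 2861.02.
Phase 2 runs for 17 − 11 = 6 years at r = 0.053.
N(17) = 2861.02·e^(0.053×6) = 2861.02·e^0.318 = 3932.12.

3932 seals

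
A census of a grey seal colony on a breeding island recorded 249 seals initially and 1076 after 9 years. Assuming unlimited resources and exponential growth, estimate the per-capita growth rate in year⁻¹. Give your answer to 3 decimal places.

From N(t) = N₀·e^(rt): e^(r·9) = 1076/249 = 4.3213.
r·9 = ln(4.3213) = 1.4636, so r = 1.4636/9 = 0.16262.

0.163 per year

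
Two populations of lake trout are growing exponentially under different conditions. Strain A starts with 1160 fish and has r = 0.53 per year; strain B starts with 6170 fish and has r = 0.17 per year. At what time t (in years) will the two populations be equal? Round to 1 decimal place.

4.6 years

Set 1160·e^(0.53t) = 6170·e^(0.17t).
e^((0.53 − 0.17)t) = 6170/1160 → e^(0.36·t) = 5.319.
0.36·t = ln(5.319) = 1.6713, so t = 1.6713/0.36 = 4.6424.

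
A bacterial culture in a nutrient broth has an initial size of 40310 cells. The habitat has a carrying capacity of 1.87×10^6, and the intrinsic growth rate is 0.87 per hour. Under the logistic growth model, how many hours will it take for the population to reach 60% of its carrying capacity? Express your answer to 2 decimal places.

4.85 hours

A = (K − N₀)/N₀ = (1.87×10^6 − 40310)/40310 = 45.39.
Solve 1.87×10^6/(1 + 45.39·e^(−0.87t)) = 1.122×10^6: 1 + 45.39·e^(−0.87t) = 1.6667, so e^(−0.87t) = 0.0146874.
−0.87·t = ln(0.0146874) = -4.2208, so t = 4.2208/0.87 = 4.8515.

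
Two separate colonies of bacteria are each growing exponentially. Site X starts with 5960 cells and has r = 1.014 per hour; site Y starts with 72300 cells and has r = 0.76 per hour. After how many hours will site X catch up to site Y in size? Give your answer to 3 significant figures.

Set 5960·e^(1.014t) = 72300·e^(0.76t).
e^((1.014 − 0.76)t) = 72300/5960 → e^(0.254·t) = 12.131.
0.254·t = ln(12.131) = 2.4958, so t = 2.4958/0.254 = 9.8258.

9.83 hours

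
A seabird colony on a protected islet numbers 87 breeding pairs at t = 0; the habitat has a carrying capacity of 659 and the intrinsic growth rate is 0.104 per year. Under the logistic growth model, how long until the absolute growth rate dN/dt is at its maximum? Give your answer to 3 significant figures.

Logistic growth is fastest at N = K/2 = 329.5.
A = (K − N₀)/N₀ = 6.5747. Set K/(1 + A·e^(−rt)) = K/2 → A·e^(−rt) = 1.
e^(−0.104t) = 1/6.5747 = 0.152098, so t = ln(6.5747)/0.104 = 1.8832/0.104 = 18.108.

18.1 years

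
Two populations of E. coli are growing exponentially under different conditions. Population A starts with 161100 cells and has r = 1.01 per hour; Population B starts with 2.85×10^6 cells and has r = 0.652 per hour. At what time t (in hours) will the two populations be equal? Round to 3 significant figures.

Set 161100·e^(1.01t) = 2.85×10^6·e^(0.652t).
e^((1.01 − 0.652)t) = 2.85×10^6/161100 → e^(0.358·t) = 17.691.
0.358·t = ln(17.691) = 2.873, so t = 2.873/0.358 = 8.0253.

8.03 hours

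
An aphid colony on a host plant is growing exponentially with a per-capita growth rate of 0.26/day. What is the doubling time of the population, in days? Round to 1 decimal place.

2.7 days

Doubling time t_d = ln(2)/r = 0.6931/0.26 = 2.666.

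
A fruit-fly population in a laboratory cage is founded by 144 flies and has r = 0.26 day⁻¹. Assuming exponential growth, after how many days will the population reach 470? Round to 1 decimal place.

Set N₀·e^(rt) = 470: e^(0.26·t) = 470/144 = 3.2639.
0.26·t = ln(3.2639) = 1.1829, so t = 1.1829/0.26 = 4.5497.

4.5 days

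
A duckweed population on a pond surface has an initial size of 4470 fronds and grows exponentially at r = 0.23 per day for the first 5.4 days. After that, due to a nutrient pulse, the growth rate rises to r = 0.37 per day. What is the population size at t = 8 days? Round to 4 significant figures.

40500 fronds

Phase 1: N(5.4) = 4470·e^(0.23×5.4) = 4470·e^1.242 = 15477.5.
Phase 2 runs for 8 − 5.4 = 2.6 days at r = 0.37.
N(8) = 15477.5·e^(0.37×2.6) = 15477.5·e^0.962 = 40503.5.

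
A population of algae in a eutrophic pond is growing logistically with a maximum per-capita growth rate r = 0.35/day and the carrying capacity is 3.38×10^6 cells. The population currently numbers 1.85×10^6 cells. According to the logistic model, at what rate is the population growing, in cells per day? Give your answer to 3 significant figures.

dN/dt = rN(1 − N/K) = 0.35 × 1.85×10^6 × (1 − 1.85×10^6/3.38×10^6).
1 − 1.85×10^6/3.38×10^6 = 0.45266; dN/dt = 0.35 × 1.85×10^6 × 0.45266 = 2.93099×10^5.

293000 cells per day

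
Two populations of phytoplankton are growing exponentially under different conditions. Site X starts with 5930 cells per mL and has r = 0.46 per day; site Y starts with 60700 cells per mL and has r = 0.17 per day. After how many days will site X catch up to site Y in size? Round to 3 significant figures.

8.02 days

Set 5930·e^(0.46t) = 60700·e^(0.17t).
e^((0.46 − 0.17)t) = 60700/5930 → e^(0.29·t) = 10.236.
0.29·t = ln(10.236) = 2.3259, so t = 2.3259/0.29 = 8.0204.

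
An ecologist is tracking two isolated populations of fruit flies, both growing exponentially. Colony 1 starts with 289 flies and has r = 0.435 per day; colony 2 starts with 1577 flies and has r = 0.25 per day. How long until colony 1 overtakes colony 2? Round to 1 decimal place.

Set 289·e^(0.435t) = 1577·e^(0.25t).
e^((0.435 − 0.25)t) = 1577/289 → e^(0.185·t) = 5.4567.
0.185·t = ln(5.4567) = 1.6969, so t = 1.6969/0.185 = 9.1722.

9.2 days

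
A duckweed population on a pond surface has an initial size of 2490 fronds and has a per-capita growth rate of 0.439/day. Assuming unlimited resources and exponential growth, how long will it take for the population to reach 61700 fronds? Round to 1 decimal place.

Set N₀·e^(rt) = 61700: e^(0.439·t) = 61700/2490 = 24.779.
0.439·t = ln(24.779) = 3.21, so t = 3.21/0.439 = 7.3121.

7.3 days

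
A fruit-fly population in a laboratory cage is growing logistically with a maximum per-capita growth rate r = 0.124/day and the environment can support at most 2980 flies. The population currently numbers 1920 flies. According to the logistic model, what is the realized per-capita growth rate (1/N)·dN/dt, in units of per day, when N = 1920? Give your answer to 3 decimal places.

0.044 per day

(1/N)·dN/dt = r(1 − N/K) = 0.124 × (1 − 1920/2980).
= 0.124 × 0.3557 = 0.044107.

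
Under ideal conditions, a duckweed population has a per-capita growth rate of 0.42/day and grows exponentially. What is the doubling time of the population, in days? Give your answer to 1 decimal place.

1.7 days

Doubling time t_d = ln(2)/r = 0.6931/0.42 = 1.6504.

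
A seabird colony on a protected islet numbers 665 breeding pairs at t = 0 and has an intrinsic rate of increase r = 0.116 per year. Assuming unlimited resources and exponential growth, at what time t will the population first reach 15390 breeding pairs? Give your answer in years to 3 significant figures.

Set N₀·e^(rt) = 15390: e^(0.116·t) = 15390/665 = 23.143.
0.116·t = ln(23.143) = 3.1417, so t = 3.1417/0.116 = 27.084.

27.1 years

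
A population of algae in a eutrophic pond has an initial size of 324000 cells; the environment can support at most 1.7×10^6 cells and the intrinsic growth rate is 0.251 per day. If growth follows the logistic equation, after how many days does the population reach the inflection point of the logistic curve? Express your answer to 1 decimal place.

5.8 days

Logistic growth is fastest at N = K/2 = 850000.
A = (K − N₀)/N₀ = 4.2469. Set K/(1 + A·e^(−rt)) = K/2 → A·e^(−rt) = 1.
e^(−0.251t) = 1/4.2469 = 0.235465, so t = ln(4.2469)/0.251 = 1.4462/0.251 = 5.7617.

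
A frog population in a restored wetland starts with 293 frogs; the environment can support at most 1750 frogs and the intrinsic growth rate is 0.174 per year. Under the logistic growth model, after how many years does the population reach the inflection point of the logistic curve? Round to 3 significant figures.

9.22 years

Logistic growth is fastest at N = K/2 = 875.
A = (K − N₀)/N₀ = 4.9727. Set K/(1 + A·e^(−rt)) = K/2 → A·e^(−rt) = 1.
e^(−0.174t) = 1/4.9727 = 0.201098, so t = ln(4.9727)/0.174 = 1.604/0.174 = 9.2182.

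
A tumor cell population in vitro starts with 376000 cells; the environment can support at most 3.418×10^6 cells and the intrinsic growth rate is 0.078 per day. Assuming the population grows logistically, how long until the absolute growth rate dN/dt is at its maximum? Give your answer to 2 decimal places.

26.80 days

Logistic growth is fastest at N = K/2 = 1.709×10^6.
A = (K − N₀)/N₀ = 8.0904. Set K/(1 + A·e^(−rt)) = K/2 → A·e^(−rt) = 1.
e^(−0.078t) = 1/8.0904 = 0.123603, so t = ln(8.0904)/0.078 = 2.0907/0.078 = 26.804.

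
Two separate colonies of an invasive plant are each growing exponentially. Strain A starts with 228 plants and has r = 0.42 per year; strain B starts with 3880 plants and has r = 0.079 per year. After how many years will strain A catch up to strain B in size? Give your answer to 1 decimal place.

8.3 years

Set 228·e^(0.42t) = 3880·e^(0.079t).
e^((0.42 − 0.079)t) = 3880/228 → e^(0.341·t) = 17.018.
0.341·t = ln(17.018) = 2.8342, so t = 2.8342/0.341 = 8.3116.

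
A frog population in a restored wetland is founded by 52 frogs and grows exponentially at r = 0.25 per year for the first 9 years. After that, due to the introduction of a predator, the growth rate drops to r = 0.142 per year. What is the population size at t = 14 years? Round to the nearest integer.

1003 frogs

Phase 1: N(9) = 52·e^(0.25×9) = 52·e^2.25 = 493.362.
Phase 2 runs for 14 − 9 = 5 years at r = 0.142.
N(14) = 493.362·e^(0.142×5) = 493.362·e^0.71 = 1003.49.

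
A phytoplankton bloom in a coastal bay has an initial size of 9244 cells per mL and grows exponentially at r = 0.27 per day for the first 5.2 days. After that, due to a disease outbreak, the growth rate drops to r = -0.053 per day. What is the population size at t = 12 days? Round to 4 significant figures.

Phase 1: N(5.2) = 9244·e^(0.27×5.2) = 9244·e^1.404 = 37636.5.
Phase 2 runs for 12 − 5.2 = 6.8 days at r = -0.053.
N(12) = 37636.5·e^(-0.053×6.8) = 37636.5·e^-0.3604 = 26247.6.

26250 cells per mL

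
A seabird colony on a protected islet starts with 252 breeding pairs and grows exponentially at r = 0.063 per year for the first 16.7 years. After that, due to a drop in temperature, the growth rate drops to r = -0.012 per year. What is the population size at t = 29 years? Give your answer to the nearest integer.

623 breeding pairs

Phase 1: N(16.7) = 252·e^(0.063×16.7) = 252·e^1.052 = 721.642.
Phase 2 runs for 29 − 16.7 = 12.3 years at r = -0.012.
N(29) = 721.642·e^(-0.012×12.3) = 721.642·e^-0.1476 = 622.615.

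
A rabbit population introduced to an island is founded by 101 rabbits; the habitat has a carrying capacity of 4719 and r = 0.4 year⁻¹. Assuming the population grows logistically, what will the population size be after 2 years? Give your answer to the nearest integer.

A = (K − N₀)/N₀ = (4719 − 101)/101 = 45.723.
N(t) = K/(1 + A·e^(−rt)) = 4719/(1 + 45.723×e^(−0.4×2)).
e^(−0.8) = 0.44933; denominator = 1 + 45.723×0.44933 = 21.545.
N = 4719/21.545 = 219.034.

219 rabbits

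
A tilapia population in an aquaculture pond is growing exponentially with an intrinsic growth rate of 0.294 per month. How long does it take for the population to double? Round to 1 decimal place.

2.4 months

Doubling time t_d = ln(2)/r = 0.6931/0.294 = 2.3576.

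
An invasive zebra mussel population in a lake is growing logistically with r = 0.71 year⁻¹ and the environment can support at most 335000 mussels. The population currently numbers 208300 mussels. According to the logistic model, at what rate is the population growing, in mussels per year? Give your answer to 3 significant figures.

dN/dt = rN(1 − N/K) = 0.71 × 208300 × (1 − 208300/335000).
1 − 208300/335000 = 0.37821; dN/dt = 0.71 × 208300 × 0.37821 = 55934.

55900 mussels per year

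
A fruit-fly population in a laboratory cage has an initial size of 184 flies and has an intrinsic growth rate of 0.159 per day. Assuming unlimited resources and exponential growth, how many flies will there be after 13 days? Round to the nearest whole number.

1454 flies

N(t) = N₀·e^(rt) = 184 × e^(0.159×13) = 184 × e^2.067.
e^2.067 ≈ 7.9011, so N ≈ 184 × 7.9011 = 1453.8.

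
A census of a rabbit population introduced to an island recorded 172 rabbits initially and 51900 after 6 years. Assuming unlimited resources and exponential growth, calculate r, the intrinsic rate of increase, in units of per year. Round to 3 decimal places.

From N(t) = N₀·e^(rt): e^(r·6) = 51900/172 = 301.74.
r·6 = ln(301.74) = 5.7096, so r = 5.7096/6 = 0.9516.

0.952 per year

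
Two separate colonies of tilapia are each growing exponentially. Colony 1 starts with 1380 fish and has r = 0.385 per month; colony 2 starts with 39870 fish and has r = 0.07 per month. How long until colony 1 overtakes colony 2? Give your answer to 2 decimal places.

10.68 months

Set 1380·e^(0.385t) = 39870·e^(0.07t).
e^((0.385 − 0.07)t) = 39870/1380 → e^(0.315·t) = 28.891.
0.315·t = ln(28.891) = 3.3635, so t = 3.3635/0.315 = 10.678.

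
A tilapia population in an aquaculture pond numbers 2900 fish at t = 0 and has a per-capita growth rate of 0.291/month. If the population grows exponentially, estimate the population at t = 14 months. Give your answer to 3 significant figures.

170000 fish

N(t) = N₀·e^(rt) = 2900 × e^(0.291×14) = 2900 × e^4.074.
e^4.074 ≈ 58.792, so N ≈ 2900 × 58.792 = 170496.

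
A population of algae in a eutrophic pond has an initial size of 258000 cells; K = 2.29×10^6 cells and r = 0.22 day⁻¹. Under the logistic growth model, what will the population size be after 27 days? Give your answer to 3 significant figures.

A = (K − N₀)/N₀ = (2.29×10^6 − 258000)/258000 = 7.876.
N(t) = K/(1 + A·e^(−rt)) = 2.29×10^6/(1 + 7.876×e^(−0.22×27)).
e^(−5.94) = 0.002632; denominator = 1 + 7.876×0.002632 = 1.0207.
N = 2.29×10^6/1.0207 = 2.243493×10^6.

2240000 cells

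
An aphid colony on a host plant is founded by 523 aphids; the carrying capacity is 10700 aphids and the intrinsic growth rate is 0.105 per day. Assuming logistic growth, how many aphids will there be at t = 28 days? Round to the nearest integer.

5274 aphids

A = (K − N₀)/N₀ = (10700 − 523)/523 = 19.459.
N(t) = K/(1 + A·e^(−rt)) = 10700/(1 + 19.459×e^(−0.105×28)).
e^(−2.94) = 0.052866; denominator = 1 + 19.459×0.052866 = 2.0287.
N = 10700/2.0287 = 5274.29.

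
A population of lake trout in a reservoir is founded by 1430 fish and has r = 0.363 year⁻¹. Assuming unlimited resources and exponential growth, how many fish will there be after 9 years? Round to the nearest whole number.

N(t) = N₀·e^(rt) = 1430 × e^(0.363×9) = 1430 × e^3.267.
e^3.267 ≈ 26.233, so N ≈ 1430 × 26.233 = 37512.5.

37513 fish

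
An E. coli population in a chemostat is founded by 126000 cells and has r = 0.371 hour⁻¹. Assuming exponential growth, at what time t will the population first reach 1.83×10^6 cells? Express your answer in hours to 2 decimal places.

7.21 hours

Set N₀·e^(rt) = 1.83×10^6: e^(0.371·t) = 1.83×10^6/126000 = 14.524.
0.371·t = ln(14.524) = 2.6758, so t = 2.6758/0.371 = 7.2124.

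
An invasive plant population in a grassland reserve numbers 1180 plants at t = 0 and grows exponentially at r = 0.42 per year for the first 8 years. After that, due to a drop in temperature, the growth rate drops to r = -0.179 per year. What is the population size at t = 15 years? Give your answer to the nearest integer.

9704 plants

Phase 1: N(8) = 1180·e^(0.42×8) = 1180·e^3.36 = 33971.2.
Phase 2 runs for 15 − 8 = 7 years at r = -0.179.
N(15) = 33971.2·e^(-0.179×7) = 33971.2·e^-1.253 = 9703.77.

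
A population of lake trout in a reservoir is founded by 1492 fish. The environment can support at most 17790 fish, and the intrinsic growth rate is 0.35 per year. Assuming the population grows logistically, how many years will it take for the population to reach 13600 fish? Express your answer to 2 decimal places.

10.20 years

A = (K − N₀)/N₀ = (17790 − 1492)/1492 = 10.924.
Solve 17790/(1 + 10.924·e^(−0.35t)) = 13600: 1 + 10.924·e^(−0.35t) = 1.3081, so e^(−0.35t) = 0.0282039.
−0.35·t = ln(0.0282039) = -3.5683, so t = 3.5683/0.35 = 10.195.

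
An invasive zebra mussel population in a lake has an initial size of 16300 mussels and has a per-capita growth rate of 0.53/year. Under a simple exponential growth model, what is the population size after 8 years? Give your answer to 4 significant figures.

1131000 mussels

N(t) = N₀·e^(rt) = 16300 × e^(0.53×8) = 16300 × e^4.24.
e^4.24 ≈ 69.408, so N ≈ 16300 × 69.408 = 1.131348×10^6.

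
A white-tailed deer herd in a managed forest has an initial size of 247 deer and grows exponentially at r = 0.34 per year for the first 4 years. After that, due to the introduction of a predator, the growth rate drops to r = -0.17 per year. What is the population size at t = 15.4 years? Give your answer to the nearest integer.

Phase 1: N(4) = 247·e^(0.34×4) = 247·e^1.36 = 962.36.
Phase 2 runs for 15.4 − 4 = 11.4 years at r = -0.17.
N(15.4) = 962.36·e^(-0.17×11.4) = 962.36·e^-1.938 = 138.572.

139 deer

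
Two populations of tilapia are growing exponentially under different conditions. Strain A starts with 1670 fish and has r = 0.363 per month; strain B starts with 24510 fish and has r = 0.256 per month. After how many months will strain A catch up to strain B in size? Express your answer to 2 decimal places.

Set 1670·e^(0.363t) = 24510·e^(0.256t).
e^((0.363 − 0.256)t) = 24510/1670 → e^(0.107·t) = 14.677.
0.107·t = ln(14.677) = 2.6863, so t = 2.6863/0.107 = 25.105.

25.11 months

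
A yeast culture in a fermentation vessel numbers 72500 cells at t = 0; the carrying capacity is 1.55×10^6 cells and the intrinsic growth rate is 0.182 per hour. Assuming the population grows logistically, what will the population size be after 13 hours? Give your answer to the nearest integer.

A = (K − N₀)/N₀ = (1.55×10^6 − 72500)/72500 = 20.379.
N(t) = K/(1 + A·e^(−rt)) = 1.55×10^6/(1 + 20.379×e^(−0.182×13)).
e^(−2.366) = 0.093855; denominator = 1 + 20.379×0.093855 = 2.9127.
N = 1.55×10^6/2.9127 = 532151.

532151 cells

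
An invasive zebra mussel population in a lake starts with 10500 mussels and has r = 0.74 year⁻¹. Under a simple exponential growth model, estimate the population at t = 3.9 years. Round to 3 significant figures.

N(t) = N₀·e^(rt) = 10500 × e^(0.74×3.9) = 10500 × e^2.886.
e^2.886 ≈ 17.921, so N ≈ 10500 × 17.921 = 188176.

188000 mussels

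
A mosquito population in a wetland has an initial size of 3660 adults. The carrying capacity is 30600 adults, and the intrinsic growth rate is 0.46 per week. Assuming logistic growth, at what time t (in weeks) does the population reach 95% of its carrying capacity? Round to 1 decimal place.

A = (K − N₀)/N₀ = (30600 − 3660)/3660 = 7.3607.
Solve 30600/(1 + 7.3607·e^(−0.46t)) = 29070: 1 + 7.3607·e^(−0.46t) = 1.0526, so e^(−0.46t) = 0.00715039.
−0.46·t = ln(0.00715039) = -4.9406, so t = 4.9406/0.46 = 10.74.

10.7 weeks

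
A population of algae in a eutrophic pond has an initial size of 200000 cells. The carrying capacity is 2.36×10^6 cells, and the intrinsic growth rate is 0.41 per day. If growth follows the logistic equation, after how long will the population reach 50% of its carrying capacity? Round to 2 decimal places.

5.80 days

A = (K − N₀)/N₀ = (2.36×10^6 − 200000)/200000 = 10.8.
Solve 2.36×10^6/(1 + 10.8·e^(−0.41t)) = 1.18×10^6: 1 + 10.8·e^(−0.41t) = 2, so e^(−0.41t) = 0.0925926.
−0.41·t = ln(0.0925926) = -2.3795, so t = 2.3795/0.41 = 5.8038.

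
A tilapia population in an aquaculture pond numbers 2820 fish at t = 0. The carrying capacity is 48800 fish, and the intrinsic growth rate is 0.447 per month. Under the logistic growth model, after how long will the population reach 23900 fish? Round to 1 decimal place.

A = (K − N₀)/N₀ = (48800 − 2820)/2820 = 16.305.
Solve 48800/(1 + 16.305·e^(−0.447t)) = 23900: 1 + 16.305·e^(−0.447t) = 2.0418, so e^(−0.447t) = 0.0638972.
−0.447·t = ln(0.0638972) = -2.7505, so t = 2.7505/0.447 = 6.1532.

6.2 months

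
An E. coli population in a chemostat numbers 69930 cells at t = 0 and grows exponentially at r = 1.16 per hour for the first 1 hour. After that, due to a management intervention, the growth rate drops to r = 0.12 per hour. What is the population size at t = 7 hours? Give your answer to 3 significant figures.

458000 cells

Phase 1: N(1) = 69930·e^(1.16×1) = 69930·e^1.16 = 223072.
Phase 2 runs for 7 − 1 = 6 hours at r = 0.12.
N(7) = 223072·e^(0.12×6) = 223072·e^0.72 = 458287.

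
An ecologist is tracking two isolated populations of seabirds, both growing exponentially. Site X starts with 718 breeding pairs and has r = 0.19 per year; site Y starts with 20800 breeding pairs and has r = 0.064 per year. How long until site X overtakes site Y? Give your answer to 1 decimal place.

Set 718·e^(0.19t) = 20800·e^(0.064t).
e^((0.19 − 0.064)t) = 20800/718 → e^(0.126·t) = 28.969.
0.126·t = ln(28.969) = 3.3662, so t = 3.3662/0.126 = 26.716.

26.7 years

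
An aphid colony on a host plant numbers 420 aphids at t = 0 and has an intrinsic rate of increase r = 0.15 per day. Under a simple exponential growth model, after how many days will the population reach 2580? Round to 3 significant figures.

12.1 days

Set N₀·e^(rt) = 2580: e^(0.15·t) = 2580/420 = 6.1429.
0.15·t = ln(6.1429) = 1.8153, so t = 1.8153/0.15 = 12.102.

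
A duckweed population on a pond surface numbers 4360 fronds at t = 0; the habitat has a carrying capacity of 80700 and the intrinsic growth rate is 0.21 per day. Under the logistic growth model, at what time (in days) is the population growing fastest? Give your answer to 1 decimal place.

Logistic growth is fastest at N = K/2 = 40350.
A = (K − N₀)/N₀ = 17.509. Set K/(1 + A·e^(−rt)) = K/2 → A·e^(−rt) = 1.
e^(−0.21t) = 1/17.509 = 0.0571129, so t = ln(17.509)/0.21 = 2.8627/0.21 = 13.632.

13.6 days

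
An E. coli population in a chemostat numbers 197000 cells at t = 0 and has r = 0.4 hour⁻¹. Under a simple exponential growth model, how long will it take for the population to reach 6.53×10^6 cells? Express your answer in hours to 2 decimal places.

Set N₀·e^(rt) = 6.53×10^6: e^(0.4·t) = 6.53×10^6/197000 = 33.147.
0.4·t = ln(33.147) = 3.501, so t = 3.501/0.4 = 8.7524.

8.75 hours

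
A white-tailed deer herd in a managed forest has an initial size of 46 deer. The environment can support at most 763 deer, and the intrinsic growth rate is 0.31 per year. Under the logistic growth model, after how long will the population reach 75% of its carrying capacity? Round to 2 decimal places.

A = (K − N₀)/N₀ = (763 − 46)/46 = 15.587.
Solve 763/(1 + 15.587·e^(−0.31t)) = 572.25: 1 + 15.587·e^(−0.31t) = 1.3333, so e^(−0.31t) = 0.0213854.
−0.31·t = ln(0.0213854) = -3.845, so t = 3.845/0.31 = 12.403.

12.40 years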